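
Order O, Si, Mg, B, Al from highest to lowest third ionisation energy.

After 2 electrons have been removed, what remains? O²⁺ still has 4 valence electrons; Si²⁺ still has 2 valence electrons; Mg²⁺ is the bare [Ne] core; B²⁺ still has 1 valence electron; Al²⁺ still has 1 valence electron.
Breaking into a closed-shell core is much more expensive than removing a leftover valence electron — Mg has the largest IE_3 here.
Valence configurations: O²⁺ [He]2s²2p², Si²⁺ [Ne]3s², B²⁺ [He]2s¹, Al²⁺ [Ne]3s¹.
Tabulated IE_3 (kJ/mol): O 5300, Si 3232, Mg 7733, B 3660, Al 2745.
Putting it together, IE_3: Al < Si < B < O < Mg.

Mg > O > B > Si > Al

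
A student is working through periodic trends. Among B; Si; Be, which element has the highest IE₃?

After 2 electrons have been removed, what remains? B²⁺ still has 1 valence electron; Si²⁺ still has 2 valence electrons; Be²⁺ is the bare [He] core.
Core electrons are held far more tightly than valence electrons, so Be tops the IE_3 order.
Valence configurations: B²⁺ [He]2s¹, Si²⁺ [Ne]3s².
The numbers (kJ/mol): B 3660, Si 3232, Be 14849.
So the third ionization energies run Si < B < Be.

Be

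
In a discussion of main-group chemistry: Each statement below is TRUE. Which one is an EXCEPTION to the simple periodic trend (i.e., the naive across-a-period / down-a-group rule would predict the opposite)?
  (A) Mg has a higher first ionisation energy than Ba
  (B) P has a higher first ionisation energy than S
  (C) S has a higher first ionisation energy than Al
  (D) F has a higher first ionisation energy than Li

(B)

The general trend: first ionisation energy increases across a period and decreases down a group.
(A) Mg (period 3, group 2) vs Ba (period 6, group 2): the stated order agrees with the simple trend.
(B) P (period 3, group 15) vs S (period 3, group 16): the stated order contradicts the simple trend.
(C) S (period 3, group 16) vs Al (period 3, group 13): the stated order agrees with the simple trend.
(D) F (period 2, group 17) vs Li (period 2, group 1): the stated order agrees with the simple trend.
The exception is (B): S (3p⁴) ionizes more easily than half-filled P (3p³) because the paired 3p electron in S is pushed out by e⁻–e⁻ repulsion.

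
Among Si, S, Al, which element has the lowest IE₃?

After 2 electrons have been removed, what remains? Si²⁺ still has 2 valence electrons; S²⁺ still has 4 valence electrons; Al²⁺ still has 1 valence electron.
All are still removing valence electrons, so compare the +2 ions as you would atoms: IE_3 generally rises across a period (higher Z_eff) and falls down a group (larger shell), subject to the usual subshell exceptions.
Valence configurations: Si²⁺ [Ne]3s², S²⁺ [Ne]3s²3p², Al²⁺ [Ne]3s¹.
The numbers (kJ/mol): Si 3232, S 3357, Al 2745.
So the third ionization energies run Al < Si < S.

Al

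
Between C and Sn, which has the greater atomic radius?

Sn

C is in period 2, group 14; Sn is in period 5, group 14.
Atomic radius shrinks across a period as nuclear charge pulls the same shell inward, and grows down a group as new shells are added.
All are in group 14, so atomic radius increases down the group.
So Sn has the greater atomic radius (Sn > C).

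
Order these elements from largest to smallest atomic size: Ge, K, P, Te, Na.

K > Na > Te > Ge > P

Moving right in a period, electrons are added to the same shell under a stronger nuclear pull, so atoms get smaller; moving down, a new shell is opened and atoms get larger.
These span different periods and groups, so the two trends combine.
Ge > P: relative to P, both the across-period and down-group shifts push Ge's atomic radius up.
Te > Ge: period and group pull opposite ways; the down-group shift dominates (136 vs 121 pm).
Na > Te: period and group pull opposite ways; the across-period shift dominates (155 vs 136 pm).
K > Na: they share group 1; the group trend gives K the larger value.
Tabulated atomic radius (pm): Na 155, P 111, K 196, Ge 121, Te 136.
So from largest to smallest: K > Na > Te > Ge > P.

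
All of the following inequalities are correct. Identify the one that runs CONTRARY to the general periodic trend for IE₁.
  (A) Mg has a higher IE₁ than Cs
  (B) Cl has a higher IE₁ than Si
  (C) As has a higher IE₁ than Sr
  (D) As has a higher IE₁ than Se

(D)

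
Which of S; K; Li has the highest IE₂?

The second ionization energy removes an electron from the +1 ion. For each element: S⁺ still has 5 valence electrons; K⁺ is the bare [Ar] core; Li⁺ is the bare [He] core.
Breaking into a closed-shell core is much more expensive than removing a leftover valence electron — K and Li have the largest IE_2 here.
The numbers (kJ/mol): S 2252, K 3052, Li 7298.
Hence IE_2: S < K < Li.

Li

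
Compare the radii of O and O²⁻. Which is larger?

O²⁻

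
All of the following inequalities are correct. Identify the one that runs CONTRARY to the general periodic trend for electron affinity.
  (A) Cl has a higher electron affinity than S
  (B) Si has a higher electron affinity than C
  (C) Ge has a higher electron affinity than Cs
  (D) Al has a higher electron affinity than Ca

(B)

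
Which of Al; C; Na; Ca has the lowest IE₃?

Al

The third ionization energy removes an electron from the +2 ion. For each element: Al²⁺ still has 1 valence electron; C²⁺ still has 2 valence electrons; Na²⁺ is already 1 electron into the core; Ca²⁺ is the bare [Ar] core.
Breaking into a closed-shell core is much more expensive than removing a leftover valence electron — Ca and Na have the largest IE_3 here.
Valence configurations: Al²⁺ [Ne]3s¹, C²⁺ [He]2s².
The numbers (kJ/mol): Al 2745, C 4620, Na 6910, Ca 4912.
Hence IE_3: Al < C < Ca < Na.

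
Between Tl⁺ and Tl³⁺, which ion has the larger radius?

Tl⁺

Both ions have Z = 81 protons, but Tl³⁺ has lost more electrons, so its remaining electrons feel a larger effective nuclear charge per electron and are pulled in more tightly.
Higher positive charge → smaller ion, so Tl⁺ > Tl³⁺.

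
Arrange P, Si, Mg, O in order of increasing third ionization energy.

P, Si, O, Mg

Consider each +2 ion: P²⁺ still has 3 valence electrons; Si²⁺ still has 2 valence electrons; Mg²⁺ is the bare [Ne] core; O²⁺ still has 4 valence electrons.
Core electrons are held far more tightly than valence electrons, so Mg tops the IE_3 order.
Valence configurations: P²⁺ [Ne]3s²3p¹, Si²⁺ [Ne]3s², O²⁺ [He]2s²2p².
P²⁺ loses a lone 3p electron whereas Si²⁺ must break into a filled 3s² pair, so IE_3(Si) > IE_3(P) even though P has the higher nuclear charge.
Approximate IE_3 values (kJ/mol): P 2914, Si 3232, Mg 7733, O 5300.
So the third ionization energies run P < Si < O < Mg.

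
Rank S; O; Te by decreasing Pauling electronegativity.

O is in period 2, group 16; S is in period 3, group 16; Te is in period 5, group 16.
Smaller atoms with higher effective nuclear charge are more electronegative.
All are in group 16, so electronegativity increases up the group.
So from highest to lowest: O > S > Te.

O, S, Te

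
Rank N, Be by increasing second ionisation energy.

The second ionization energy removes an electron from the +1 ion. For each element: N⁺ still has 4 valence electrons; Be⁺ still has 1 valence electron.
All are still removing valence electrons, so compare the +1 ions as you would atoms: IE_2 generally rises across a period (higher Z_eff) and falls down a group (larger shell), subject to the usual subshell exceptions.
Valence configurations: N⁺ [He]2s²2p², Be⁺ [He]2s¹.
Tabulated IE_2 (kJ/mol): N 2856, Be 1757.
Hence IE_2: Be < N.

Be < N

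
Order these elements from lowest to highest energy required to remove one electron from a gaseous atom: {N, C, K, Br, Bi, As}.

C is in period 2, group 14; N is in period 2, group 15; K is in period 4, group 1; As is in period 4, group 15; Br is in period 4, group 17; Bi is in period 6, group 15.
Across a period the outer electron is held more tightly (higher IE₁); down a group it sits in a higher shell, more shielded, and comes off more easily.
These span different periods and groups, so the two trends combine.
Bi > K: period and group pull opposite ways; the across-period shift dominates (703 vs 419 kJ/mol).
As > Bi: As sits above Bi in group 15, so the down-group effect alone puts As higher.
C > As: the two effects oppose for this pair; the down-group effect wins (1086 vs 947 kJ/mol).
Br > C: the two effects oppose for this pair; the across-period effect wins (1140 vs 1086 kJ/mol).
N > Br: the two effects oppose for this pair; the down-group effect wins (1402 vs 1140 kJ/mol).
For reference (kJ/mol): C 1086, N 1402, K 419, As 947, Br 1140, Bi 703.
So from lowest to highest: K < Bi < As < C < Br < N.

K, Bi, As, C, Br, N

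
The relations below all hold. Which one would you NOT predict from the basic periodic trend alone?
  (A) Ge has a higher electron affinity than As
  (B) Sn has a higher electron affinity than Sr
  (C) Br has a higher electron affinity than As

(A)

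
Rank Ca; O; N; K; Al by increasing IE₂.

The second ionization energy removes an electron from the +1 ion. For each element: Ca⁺ still has 1 valence electron; O⁺ still has 5 valence electrons; N⁺ still has 4 valence electrons; K⁺ is the bare [Ar] core; Al⁺ still has 2 valence electrons.
Usually core removal costs more than valence removal, but here the competition is close: a tightly held n=2 valence electron can cost more to remove than an n=3 core electron, so the actual values have to decide it.
Valence configurations: Ca⁺ [Ar]4s¹, O⁺ [He]2s²2p³, N⁺ [He]2s²2p², Al⁺ [Ne]3s².
The numbers (kJ/mol): Ca 1145, O 3388, N 2856, K 3052, Al 1817.
So the second ionization energies run Ca < Al < N < K < O.

Ca < Al < N < K < O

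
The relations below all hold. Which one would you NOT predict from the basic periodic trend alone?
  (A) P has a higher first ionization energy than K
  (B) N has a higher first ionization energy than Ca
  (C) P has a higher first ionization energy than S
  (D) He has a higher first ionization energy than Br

The general trend: first ionization energy increases across a period and decreases down a group.
(A) P (period 3, group 15) vs K (period 4, group 1): the stated order agrees with the simple trend.
(B) N (period 2, group 15) vs Ca (period 4, group 2): the stated order agrees with the simple trend.
(C) P (period 3, group 15) vs S (period 3, group 16): the stated order contradicts the simple trend.
(D) He (period 1, group 18) vs Br (period 4, group 17): the stated order agrees with the simple trend.
The exception is (C): S (3p⁴) ionizes more easily than half-filled P (3p³) because the paired 3p electron in S is pushed out by e⁻–e⁻ repulsion.

(C)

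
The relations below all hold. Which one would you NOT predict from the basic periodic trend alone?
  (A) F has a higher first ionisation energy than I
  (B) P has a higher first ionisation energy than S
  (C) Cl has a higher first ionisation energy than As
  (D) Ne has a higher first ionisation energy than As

The general trend: first ionisation energy increases across a period and decreases down a group.
(A) F (period 2, group 17) vs I (period 5, group 17): the stated order agrees with the simple trend.
(B) P (period 3, group 15) vs S (period 3, group 16): the stated order contradicts the simple trend.
(C) Cl (period 3, group 17) vs As (period 4, group 15): the stated order agrees with the simple trend.
(D) Ne (period 2, group 18) vs As (period 4, group 15): the stated order agrees with the simple trend.
The exception is (B): S (3p⁴) ionizes more easily than half-filled P (3p³) because the paired 3p electron in S is pushed out by e⁻–e⁻ repulsion.

(B)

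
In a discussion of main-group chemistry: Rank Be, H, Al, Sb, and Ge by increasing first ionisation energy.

Al < Ge < Sb < Be < H

H is in period 1, group 1; Be is in period 2, group 2; Al is in period 3, group 13; Ge is in period 4, group 14; Sb is in period 5, group 15.
IE₁ increases left→right with effective nuclear charge and decreases top→bottom as the valence shell moves farther out.
These sit on a diagonal, where the across-period and down-group effects partly cancel.
Ge > Al: period and group pull opposite ways; the across-period shift dominates (762 vs 578 kJ/mol).
Sb > Ge: the two effects oppose for this pair; the across-period effect wins (831 vs 762 kJ/mol).
Be > Sb: the two effects oppose for this pair; the down-group effect wins (900 vs 831 kJ/mol).
H > Be: period and group pull opposite ways; the down-group shift dominates (1312 vs 900 kJ/mol).
For reference (kJ/mol): H 1312, Be 900, Al 578, Ge 762, Sb 831.
So from lowest to highest: Al < Ge < Sb < Be < H.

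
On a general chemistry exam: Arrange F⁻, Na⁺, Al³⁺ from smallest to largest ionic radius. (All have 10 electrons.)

All of these have 10 electrons, so size is governed by nuclear charge alone: the more protons, the stronger the pull on the same electron cloud, and the smaller the ion.
Nuclear charges: Al³⁺ (Z=13), Na⁺ (Z=11), F⁻ (Z=9).
Smallest to largest: Al³⁺ < Na⁺ < F⁻.

Al³⁺, Na⁺, F⁻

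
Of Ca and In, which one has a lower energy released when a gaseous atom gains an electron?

Ca

Ca is in period 4, group 2; In is in period 5, group 13.
EA tends to increase across a period and decrease down a group, though the pattern is less regular than for IE or radius.
These sit on a diagonal, where the across-period and down-group effects partly cancel.
In > Ca: the two effects oppose for this pair; the across-period effect wins (29 vs 2 kJ/mol).
Approximate values (kJ/mol): Ca 2, In 29.
So Ca has the lower energy released when a gaseous atom gains an electron (Ca < In).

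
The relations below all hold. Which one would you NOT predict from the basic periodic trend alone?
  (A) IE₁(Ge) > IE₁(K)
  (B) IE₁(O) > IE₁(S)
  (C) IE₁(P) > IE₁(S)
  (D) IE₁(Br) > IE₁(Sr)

(C)

The general trend: IE₁ increases across a period and decreases down a group.
(A) Ge (period 4, group 14) vs K (period 4, group 1): the stated order agrees with the simple trend.
(B) O (period 2, group 16) vs S (period 3, group 16): the stated order agrees with the simple trend.
(C) P (period 3, group 15) vs S (period 3, group 16): the stated order contradicts the simple trend.
(D) Br (period 4, group 17) vs Sr (period 5, group 2): the stated order agrees with the simple trend.
The exception is (C): S (3p⁴) ionizes more easily than half-filled P (3p³) because the paired 3p electron in S is pushed out by e⁻–e⁻ repulsion.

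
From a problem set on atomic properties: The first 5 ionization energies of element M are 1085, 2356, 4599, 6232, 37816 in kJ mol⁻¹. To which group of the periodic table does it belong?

Group 14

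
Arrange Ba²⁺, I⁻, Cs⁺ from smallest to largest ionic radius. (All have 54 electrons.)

Ba²⁺ < Cs⁺ < I⁻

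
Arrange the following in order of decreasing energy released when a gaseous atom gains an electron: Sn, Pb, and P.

Sn, P, Pb

P is in period 3, group 15; Sn is in period 5, group 14; Pb is in period 6, group 14.
Adding an electron releases more energy for atoms nearer the top right (short of the noble gases).
These span different periods and groups, so the two trends combine.
P > Pb: relative to Pb, both the across-period and down-group shifts push P's electron affinity up.
Sn > P: this pair runs against the simple trend — see the exception note.
Note the exception: Sn has a higher electron affinity than P, contrary to the simple trend — adding an electron to P's half-filled np³ subshell costs electron-pairing energy.
Approximate values (kJ/mol): P 72, Sn 107, Pb 35.
So from highest to lowest: Sn > P > Pb.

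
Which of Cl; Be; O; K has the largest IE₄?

Be

The fourth ionization energy removes an electron from the +3 ion. For each element: Cl³⁺ still has 4 valence electrons; Be³⁺ is already 1 electron into the core; O³⁺ still has 3 valence electrons; K³⁺ is already 2 electrons into the core.
Usually core removal costs more than valence removal, but here the competition is close: a tightly held n=2 valence electron can cost more to remove than an n=3 core electron, so the actual values have to decide it.
Valence configurations: Cl³⁺ [Ne]3s²3p², O³⁺ [He]2s²2p¹.
The numbers (kJ/mol): Cl 5159, Be 21007, O 7469, K 5877.
Putting it together, IE_4: Cl < K < O < Be.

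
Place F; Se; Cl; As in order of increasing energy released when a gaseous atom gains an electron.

Electron affinity generally becomes more exothermic across a period toward the halogens and less exothermic down a group.
Neither a single period nor a single group — weigh both effects.
Se > As: both are in period 4; the period trend gives Se the larger value.
F > Se: both effects reinforce here, so F is clearly the higher of the two.
Cl > F: this pair runs against the simple trend — see the exception note.
Note the exception: Cl has a higher electron affinity than F, contrary to the simple trend — F's small 2p subshell makes the incoming electron feel strong e⁻–e⁻ repulsion, so Cl actually releases more energy on gaining an electron.
Approximate values (kJ/mol): F 328, Cl 349, As 78, Se 195.
So from lowest to highest: As < Se < F < Cl.

As < Se < F < Cl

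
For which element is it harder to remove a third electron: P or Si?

Si

After 2 electrons have been removed, what remains? P²⁺ still has 3 valence electrons; Si²⁺ still has 2 valence electrons.
All are still removing valence electrons, so compare the +2 ions as you would atoms: IE_3 generally rises across a period (higher Z_eff) and falls down a group (larger shell), subject to the usual subshell exceptions.
Valence configurations: P²⁺ [Ne]3s²3p¹, Si²⁺ [Ne]3s².
P²⁺ loses a lone 3p electron whereas Si²⁺ must break into a filled 3s² pair, so IE_3(Si) > IE_3(P) even though P has the higher nuclear charge.
The numbers (kJ/mol): P 2914, Si 3232.
Hence IE_3: P < Si.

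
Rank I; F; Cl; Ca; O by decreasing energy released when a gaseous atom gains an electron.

EA tends to increase across a period and decrease down a group, though the pattern is less regular than for IE or radius.
Here both period and group differ, so the two effects have to be weighed against each other.
O > Ca: relative to Ca, both the across-period and down-group shifts push O's electron affinity up.
I > O: the two effects oppose for this pair; the across-period effect wins (295 vs 141 kJ/mol).
F > I: F sits above I in group 17, so the down-group effect alone puts F higher.
Cl > F: this pair runs against the simple trend — see the exception note.
Note the exception: Cl has a higher electron affinity than F, contrary to the simple trend — F's small 2p subshell makes the incoming electron feel strong e⁻–e⁻ repulsion, so Cl actually releases more energy on gaining an electron.
Approximate values (kJ/mol): O 141, F 328, Cl 349, Ca 2, I 295.
So from highest to lowest: Cl > F > I > O > Ca.

Cl > F > I > O > Ca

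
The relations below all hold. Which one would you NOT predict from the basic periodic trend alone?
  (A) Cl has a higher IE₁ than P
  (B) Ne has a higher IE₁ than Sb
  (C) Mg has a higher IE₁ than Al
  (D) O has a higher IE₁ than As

(C)

The general trend: IE₁ increases across a period and decreases down a group.
(A) Cl (period 3, group 17) vs P (period 3, group 15): the stated order agrees with the simple trend.
(B) Ne (period 2, group 18) vs Sb (period 5, group 15): the stated order agrees with the simple trend.
(C) Mg (period 3, group 2) vs Al (period 3, group 13): the stated order contradicts the simple trend.
(D) O (period 2, group 16) vs As (period 4, group 15): the stated order agrees with the simple trend.
The exception is (C): Al's single 3p electron is easier to remove than one from Mg's filled 3s².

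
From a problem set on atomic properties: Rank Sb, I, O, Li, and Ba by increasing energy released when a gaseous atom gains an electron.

Li is in period 2, group 1; O is in period 2, group 16; Sb is in period 5, group 15; I is in period 5, group 17; Ba is in period 6, group 2.
Electron affinity generally becomes more exothermic across a period toward the halogens and less exothermic down a group.
Neither a single period nor a single group — weigh both effects.
Li > Ba: the two effects oppose for this pair; the down-group effect wins (60 vs 14 kJ/mol).
Sb > Li: period and group pull opposite ways; the across-period shift dominates (103 vs 60 kJ/mol).
O > Sb: relative to Sb, both the across-period and down-group shifts push O's electron affinity up.
I > O: period and group pull opposite ways; the across-period shift dominates (295 vs 141 kJ/mol).
Approximate values (kJ/mol): Li 60, O 141, Sb 103, I 295, Ba 14.
So from lowest to highest: Ba < Li < Sb < O < I.

Ba < Li < Sb < O < I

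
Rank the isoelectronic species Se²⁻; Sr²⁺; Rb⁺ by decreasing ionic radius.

All of these have 36 electrons, so size is governed by nuclear charge alone: the more protons, the stronger the pull on the same electron cloud, and the smaller the ion.
Nuclear charges: Sr²⁺ (Z=38), Rb⁺ (Z=37), Se²⁻ (Z=34).
Largest to smallest: Se²⁻ > Rb⁺ > Sr²⁺.

Se²⁻, Rb⁺, Sr²⁺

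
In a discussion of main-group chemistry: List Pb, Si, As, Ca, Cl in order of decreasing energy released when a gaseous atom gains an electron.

Si is in period 3, group 14; Cl is in period 3, group 17; Ca is in period 4, group 2; As is in period 4, group 15; Pb is in period 6, group 14.
Adding an electron releases more energy for atoms nearer the top right (short of the noble gases).
Neither a single period nor a single group — weigh both effects.
Pb > Ca: the two effects oppose for this pair; the across-period effect wins (35 vs 2 kJ/mol).
As > Pb: both effects reinforce here, so As is clearly the higher of the two.
Si > As: period and group pull opposite ways; the down-group shift dominates (134 vs 78 kJ/mol).
Cl > Si: both are in period 3; the period trend gives Cl the larger value.
For reference (kJ/mol): Si 134, Cl 349, Ca 2, As 78, Pb 35.
So from highest to lowest: Cl > Si > As > Pb > Ca.

Cl > Si > As > Pb > Ca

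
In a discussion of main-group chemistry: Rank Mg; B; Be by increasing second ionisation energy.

Mg < Be < B

IE_2 is the cost of taking one more electron from the +1 cation: Mg⁺ still has 1 valence electron; B⁺ still has 2 valence electrons; Be⁺ still has 1 valence electron.
All are still removing valence electrons, so compare the +1 ions as you would atoms: IE_2 generally rises across a period (higher Z_eff) and falls down a group (larger shell), subject to the usual subshell exceptions.
Valence configurations: Mg⁺ [Ne]3s¹, B⁺ [He]2s², Be⁺ [He]2s¹.
Tabulated IE_2 (kJ/mol): Mg 1451, B 2427, Be 1757.
Hence IE_2: Mg < Be < B.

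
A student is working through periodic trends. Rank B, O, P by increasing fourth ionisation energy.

P, O, B

After 3 electrons have been removed, what remains? B³⁺ is the bare [He] core; O³⁺ still has 3 valence electrons; P³⁺ still has 2 valence electrons.
Pulling an electron out of a noble-gas core costs far more than removing a remaining valence electron, so B sits at the high end of IE_4.
Valence configurations: O³⁺ [He]2s²2p¹, P³⁺ [Ne]3s².
Tabulated IE_4 (kJ/mol): B 25026, O 7469, P 4964.
Putting it together, IE_4: P < O < B.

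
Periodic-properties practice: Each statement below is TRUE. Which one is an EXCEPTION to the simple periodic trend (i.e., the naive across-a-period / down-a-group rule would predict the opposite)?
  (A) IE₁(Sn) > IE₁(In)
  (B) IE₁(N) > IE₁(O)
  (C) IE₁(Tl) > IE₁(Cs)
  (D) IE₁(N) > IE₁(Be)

(B)

The general trend: first ionization energy increases across a period and decreases down a group.
(A) Sn (period 5, group 14) vs In (period 5, group 13): the stated order agrees with the simple trend.
(B) N (period 2, group 15) vs O (period 2, group 16): the stated order contradicts the simple trend.
(C) Tl (period 6, group 13) vs Cs (period 6, group 1): the stated order agrees with the simple trend.
(D) N (period 2, group 15) vs Be (period 2, group 2): the stated order agrees with the simple trend.
The exception is (B): pairing an electron in O's 2p⁴ costs repulsion energy, so O ionizes more easily than half-filled N (2p³).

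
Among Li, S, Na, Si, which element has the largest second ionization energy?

Li

After 1 electron has been removed, what remains? Li⁺ is the bare [He] core; S⁺ still has 5 valence electrons; Na⁺ is the bare [Ne] core; Si⁺ still has 3 valence electrons.
Pulling an electron out of a noble-gas core costs far more than removing a remaining valence electron, so Na and Li sit at the high end of IE_2.
Valence configurations: S⁺ [Ne]3s²3p³, Si⁺ [Ne]3s²3p¹.
The numbers (kJ/mol): Li 7298, S 2252, Na 4562, Si 1577.
Overall IE_2 order: Si < S < Na < Li.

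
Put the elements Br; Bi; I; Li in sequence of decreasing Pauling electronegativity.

Li is in period 2, group 1; Br is in period 4, group 17; I is in period 5, group 17; Bi is in period 6, group 15.
Smaller atoms with higher effective nuclear charge are more electronegative.
These span different periods and groups, so the two trends combine.
Bi > Li: period and group pull opposite ways; the across-period shift dominates (2.02 vs 0.98).
I > Bi: relative to Bi, both the across-period and down-group shifts push I's electronegativity up.
Br > I: Br sits above I in group 17, so the down-group effect alone puts Br higher.
Tabulated electronegativity (Pauling): Li 0.98, Br 2.96, I 2.66, Bi 2.02.
So from highest to lowest: Br > I > Bi > Li.

Br, I, Bi, Li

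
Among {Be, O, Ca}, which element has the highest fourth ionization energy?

IE_4 is the cost of taking one more electron from the +3 cation: Be³⁺ is already 1 electron into the core; O³⁺ still has 3 valence electrons; Ca³⁺ is already 1 electron into the core.
Usually core removal costs more than valence removal, but here the competition is close: a tightly held n=2 valence electron can cost more to remove than an n=3 core electron, so the actual values have to decide it.
The numbers (kJ/mol): Be 21007, O 7469, Ca 6491.
So the fourth ionization energies run Ca < O < Be.

Be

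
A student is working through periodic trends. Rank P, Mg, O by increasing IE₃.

P, O, Mg

IE_3 is the cost of taking one more electron from the +2 cation: P²⁺ still has 3 valence electrons; Mg²⁺ is the bare [Ne] core; O²⁺ still has 4 valence electrons.
Pulling an electron out of a noble-gas core costs far more than removing a remaining valence electron, so Mg sits at the high end of IE_3.
Valence configurations: P²⁺ [Ne]3s²3p¹, O²⁺ [He]2s²2p².
The numbers (kJ/mol): P 2914, Mg 7733, O 5300.
Putting it together, IE_3: P < O < Mg.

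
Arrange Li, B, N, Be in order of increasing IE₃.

B < N < Li < Be

The third ionization energy removes an electron from the +2 ion. For each element: Li²⁺ is already 1 electron into the core; B²⁺ still has 1 valence electron; N²⁺ still has 3 valence electrons; Be²⁺ is the bare [He] core.
Pulling an electron out of a noble-gas core costs far more than removing a remaining valence electron, so Li and Be sit at the high end of IE_3.
Valence configurations: B²⁺ [He]2s¹, N²⁺ [He]2s²2p¹.
The numbers (kJ/mol): Li 11815, B 3660, N 4578, Be 14849.
So the third ionization energies run B < N < Li < Be.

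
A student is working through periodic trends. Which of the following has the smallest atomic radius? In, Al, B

B

B is in period 2, group 13; Al is in period 3, group 13; In is in period 5, group 13.
Moving right in a period, electrons are added to the same shell under a stronger nuclear pull, so atoms get smaller; moving down, a new shell is opened and atoms get larger.
All are in group 13, so atomic radius increases down the group.
The smallest atomic radius among these belongs to B.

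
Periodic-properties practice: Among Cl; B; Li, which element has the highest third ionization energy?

Li

The third ionization energy removes an electron from the +2 ion. For each element: Cl²⁺ still has 5 valence electrons; B²⁺ still has 1 valence electron; Li²⁺ is already 1 electron into the core.
Core electrons are held far more tightly than valence electrons, so Li tops the IE_3 order.
Valence configurations: Cl²⁺ [Ne]3s²3p³, B²⁺ [He]2s¹.
Approximate IE_3 values (kJ/mol): Cl 3822, B 3660, Li 11815.
Hence IE_3: B < Cl < Li.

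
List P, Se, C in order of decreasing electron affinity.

Se > C > P

C is in period 2, group 14; P is in period 3, group 15; Se is in period 4, group 16.
Adding an electron releases more energy for atoms nearer the top right (short of the noble gases).
These sit on a diagonal, where the across-period and down-group effects partly cancel.
C > P: the two effects oppose for this pair; the down-group effect wins (122 vs 72 kJ/mol).
Se > C: the two effects oppose for this pair; the across-period effect wins (195 vs 122 kJ/mol).
Tabulated electron affinity (kJ/mol): C 122, P 72, Se 195.
So from highest to lowest: Se > C > P.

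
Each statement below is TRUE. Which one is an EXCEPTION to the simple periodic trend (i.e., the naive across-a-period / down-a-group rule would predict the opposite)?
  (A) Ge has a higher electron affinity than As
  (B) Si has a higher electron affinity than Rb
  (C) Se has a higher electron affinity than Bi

(A)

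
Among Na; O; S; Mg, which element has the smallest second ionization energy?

After 1 electron has been removed, what remains? Na⁺ is the bare [Ne] core; O⁺ still has 5 valence electrons; S⁺ still has 5 valence electrons; Mg⁺ still has 1 valence electron.
Core electrons are held far more tightly than valence electrons, so Na tops the IE_2 order.
Valence configurations: O⁺ [He]2s²2p³, S⁺ [Ne]3s²3p³, Mg⁺ [Ne]3s¹.
The numbers (kJ/mol): Na 4562, O 3388, S 2252, Mg 1451.
Putting it together, IE_2: Mg < S < O < Na.

Mg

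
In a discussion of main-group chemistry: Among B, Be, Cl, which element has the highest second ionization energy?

B

IE_2 is the cost of taking one more electron from the +1 cation: B⁺ still has 2 valence electrons; Be⁺ still has 1 valence electron; Cl⁺ still has 6 valence electrons.
All are still removing valence electrons, so compare the +1 ions as you would atoms: IE_2 generally rises across a period (higher Z_eff) and falls down a group (larger shell), subject to the usual subshell exceptions.
Valence configurations: B⁺ [He]2s², Be⁺ [He]2s¹, Cl⁺ [Ne]3s²3p⁴.
Approximate IE_2 values (kJ/mol): B 2427, Be 1757, Cl 2298.
Hence IE_2: Be < Cl < B.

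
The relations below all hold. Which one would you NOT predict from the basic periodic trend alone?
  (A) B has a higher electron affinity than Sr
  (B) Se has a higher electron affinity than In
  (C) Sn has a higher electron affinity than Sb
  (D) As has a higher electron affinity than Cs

The general trend: electron affinity increases across a period and decreases down a group.
(A) B (period 2, group 13) vs Sr (period 5, group 2): the stated order agrees with the simple trend.
(B) Se (period 4, group 16) vs In (period 5, group 13): the stated order agrees with the simple trend.
(C) Sn (period 5, group 14) vs Sb (period 5, group 15): the stated order contradicts the simple trend.
(D) As (period 4, group 15) vs Cs (period 6, group 1): the stated order agrees with the simple trend.
The exception is (C): adding an electron to Sb's half-filled 5p³ is unfavourable, so Sn has the more exothermic EA.

(C)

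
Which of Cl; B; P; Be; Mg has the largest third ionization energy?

IE_3 is the cost of taking one more electron from the +2 cation: Cl²⁺ still has 5 valence electrons; B²⁺ still has 1 valence electron; P²⁺ still has 3 valence electrons; Be²⁺ is the bare [He] core; Mg²⁺ is the bare [Ne] core.
Core electrons are held far more tightly than valence electrons, so Mg and Be top the IE_3 order.
Valence configurations: Cl²⁺ [Ne]3s²3p³, B²⁺ [He]2s¹, P²⁺ [Ne]3s²3p¹.
Tabulated IE_3 (kJ/mol): Cl 3822, B 3660, P 2914, Be 14849, Mg 7733.
Putting it together, IE_3: P < B < Cl < Mg < Be.

Be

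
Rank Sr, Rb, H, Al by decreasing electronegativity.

Electronegativity increases across a period and decreases down a group, tracking effective nuclear charge and atomic size.
Here both period and group differ, so the two effects have to be weighed against each other.
Sr > Rb: both are in period 5; the period trend gives Sr the larger value.
Al > Sr: relative to Sr, both the across-period and down-group shifts push Al's electronegativity up.
H > Al: period and group pull opposite ways; the down-group shift dominates (2.20 vs 1.61).
For reference (Pauling): H 2.20, Al 1.61, Rb 0.82, Sr 0.95.
So from highest to lowest: H > Al > Sr > Rb.

H, Al, Sr, Rb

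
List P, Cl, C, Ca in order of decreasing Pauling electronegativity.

C is in period 2, group 14; P is in period 3, group 15; Cl is in period 3, group 17; Ca is in period 4, group 2.
Atoms toward the upper right of the periodic table pull bonding electrons most strongly.
Neither a single period nor a single group — weigh both effects.
P > Ca: both effects reinforce here, so P is clearly the higher of the two.
C > P: period and group pull opposite ways; the down-group shift dominates (2.55 vs 2.19).
Cl > C: period and group pull opposite ways; the across-period shift dominates (3.16 vs 2.55).
For reference (Pauling): C 2.55, P 2.19, Cl 3.16, Ca 1.00.
So from highest to lowest: Cl > C > P > Ca.

Cl > C > P > Ca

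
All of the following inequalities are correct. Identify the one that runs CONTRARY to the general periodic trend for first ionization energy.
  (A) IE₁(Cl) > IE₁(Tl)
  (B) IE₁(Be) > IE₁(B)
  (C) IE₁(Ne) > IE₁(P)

The general trend: first ionization energy increases across a period and decreases down a group.
(A) Cl (period 3, group 17) vs Tl (period 6, group 13): the stated order agrees with the simple trend.
(B) Be (period 2, group 2) vs B (period 2, group 13): the stated order contradicts the simple trend.
(C) Ne (period 2, group 18) vs P (period 3, group 15): the stated order agrees with the simple trend.
The exception is (B): removing B's lone 2p electron is easier than breaking Be's filled 2s².

(B)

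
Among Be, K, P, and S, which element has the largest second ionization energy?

K

IE_2 is the cost of taking one more electron from the +1 cation: Be⁺ still has 1 valence electron; K⁺ is the bare [Ar] core; P⁺ still has 4 valence electrons; S⁺ still has 5 valence electrons.
Core electrons are held far more tightly than valence electrons, so K tops the IE_2 order.
Valence configurations: Be⁺ [He]2s¹, P⁺ [Ne]3s²3p², S⁺ [Ne]3s²3p³.
The numbers (kJ/mol): Be 1757, K 3052, P 1907, S 2252.
Overall IE_2 order: Be < P < S < K.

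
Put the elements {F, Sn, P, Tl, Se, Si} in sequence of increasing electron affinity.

EA tends to increase across a period and decrease down a group, though the pattern is less regular than for IE or radius.
Neither a single period nor a single group — weigh both effects.
P > Tl: both effects reinforce here, so P is clearly the higher of the two.
Sn > P: this pair runs against the simple trend — see the exception note.
Si > Sn: Si sits above Sn in group 14, so the down-group effect alone puts Si higher.
Se > Si: the two effects oppose for this pair; the across-period effect wins (195 vs 134 kJ/mol).
F > Se: relative to Se, both the across-period and down-group shifts push F's electron affinity up.
Note the exception: Sn has a higher electron affinity than P, contrary to the simple trend — adding an electron to P's half-filled np³ subshell costs electron-pairing energy.
Note the exception: Si has a higher electron affinity than P, contrary to the simple trend — adding an electron to P's half-filled 3p³ is unfavourable, so Si (3p²) has the more exothermic EA.
For reference (kJ/mol): F 328, Si 134, P 72, Se 195, Sn 107, Tl 19.
So from lowest to highest: Tl < P < Sn < Si < Se < F.

Tl, P, Sn, Si, Se, F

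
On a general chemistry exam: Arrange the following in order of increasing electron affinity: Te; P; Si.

P, Si, Te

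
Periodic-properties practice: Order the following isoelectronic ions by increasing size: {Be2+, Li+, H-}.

Be2+ < Li+ < H-

All of these have 2 electrons, so size is governed by nuclear charge alone: the more protons, the stronger the pull on the same electron cloud, and the smaller the ion.
Nuclear charges: Be2+ (Z=4), Li+ (Z=3), H- (Z=1).
Smallest to largest: Be2+ < Li+ < H-.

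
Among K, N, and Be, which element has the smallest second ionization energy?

Be

After 1 electron has been removed, what remains? K⁺ is the bare [Ar] core; N⁺ still has 4 valence electrons; Be⁺ still has 1 valence electron.
Pulling an electron out of a noble-gas core costs far more than removing a remaining valence electron, so K sits at the high end of IE_2.
Valence configurations: N⁺ [He]2s²2p², Be⁺ [He]2s¹.
Approximate IE_2 values (kJ/mol): K 3052, N 2856, Be 1757.
Hence IE_2: Be < N < K.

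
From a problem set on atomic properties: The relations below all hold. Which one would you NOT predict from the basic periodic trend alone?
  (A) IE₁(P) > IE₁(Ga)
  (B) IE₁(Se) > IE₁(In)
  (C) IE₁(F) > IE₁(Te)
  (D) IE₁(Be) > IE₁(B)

(D)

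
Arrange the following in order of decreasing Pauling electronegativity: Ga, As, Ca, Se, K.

Se > As > Ga > Ca > K

K is in period 4, group 1; Ca is in period 4, group 2; Ga is in period 4, group 13; As is in period 4, group 15; Se is in period 4, group 16.
EN rises left→right (higher Z_eff, smaller atoms) and falls top→bottom (larger, more shielded atoms).
All lie in period 4, so electronegativity increases left to right.
So from highest to lowest: Se > As > Ga > Ca > K.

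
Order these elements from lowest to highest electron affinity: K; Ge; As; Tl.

K is in period 4, group 1; Ge is in period 4, group 14; As is in period 4, group 15; Tl is in period 6, group 13.
Atoms with high Z_eff and room in the valence shell (especially the halogens) have the most exothermic electron affinities.
Neither a single period nor a single group — weigh both effects.
K > Tl: the two effects oppose for this pair; the down-group effect wins (48 vs 19 kJ/mol).
As > K: As lies to the right of K in period 4, so the across-period effect alone puts As higher.
Ge > As: this pair runs against the simple trend — see the exception note.
Note the exception: Ge has a higher electron affinity than As, contrary to the simple trend — adding an electron to As's half-filled 4p³ is unfavourable, so Ge (4p²) has the more exothermic EA.
Approximate values (kJ/mol): K 48, Ge 119, As 78, Tl 19.
So from lowest to highest: Tl < K < As < Ge.

Tl, K, As, Ge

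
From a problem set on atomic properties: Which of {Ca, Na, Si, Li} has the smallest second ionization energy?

Consider each +1 ion: Ca⁺ still has 1 valence electron; Na⁺ is the bare [Ne] core; Si⁺ still has 3 valence electrons; Li⁺ is the bare [He] core.
Breaking into a closed-shell core is much more expensive than removing a leftover valence electron — Na and Li have the largest IE_2 here.
Valence configurations: Ca⁺ [Ar]4s¹, Si⁺ [Ne]3s²3p¹.
Approximate IE_2 values (kJ/mol): Ca 1145, Na 4562, Si 1577, Li 7298.
So the second ionization energies run Ca < Si < Na < Li.

Ca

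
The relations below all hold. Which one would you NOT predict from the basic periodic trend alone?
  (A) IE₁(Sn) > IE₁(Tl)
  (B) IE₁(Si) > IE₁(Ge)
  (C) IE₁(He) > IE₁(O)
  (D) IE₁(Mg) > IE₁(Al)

(D)

The general trend: IE₁ increases across a period and decreases down a group.
(A) Sn (period 5, group 14) vs Tl (period 6, group 13): the stated order agrees with the simple trend.
(B) Si (period 3, group 14) vs Ge (period 4, group 14): the stated order agrees with the simple trend.
(C) He (period 1, group 18) vs O (period 2, group 16): the stated order agrees with the simple trend.
(D) Mg (period 3, group 2) vs Al (period 3, group 13): the stated order contradicts the simple trend.
The exception is (D): Al's single 3p electron is easier to remove than one from Mg's filled 3s².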